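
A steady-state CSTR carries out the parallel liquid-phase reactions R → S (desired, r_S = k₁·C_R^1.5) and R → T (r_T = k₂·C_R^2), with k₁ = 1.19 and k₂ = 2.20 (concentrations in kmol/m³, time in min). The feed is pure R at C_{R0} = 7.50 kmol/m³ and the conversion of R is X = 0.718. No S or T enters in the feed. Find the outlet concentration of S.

Exit C_R = C_{R0}(1−X) = 7.50×0.282 = 2.115 kmol/m³.
A CSTR operates uniformly at the exit composition, giving r_S = 3.660 and r_T = 9.841 (each k·C_R^n at C_R = 2.115).
Fraction of consumed R going to S: r_S/(r_S+r_T) = 0.2711.
C_S = 0.2711·C_{R0}·X = 0.2711×7.50×0.718 = 1.46 kmol/m³.

1.46 kmol/m³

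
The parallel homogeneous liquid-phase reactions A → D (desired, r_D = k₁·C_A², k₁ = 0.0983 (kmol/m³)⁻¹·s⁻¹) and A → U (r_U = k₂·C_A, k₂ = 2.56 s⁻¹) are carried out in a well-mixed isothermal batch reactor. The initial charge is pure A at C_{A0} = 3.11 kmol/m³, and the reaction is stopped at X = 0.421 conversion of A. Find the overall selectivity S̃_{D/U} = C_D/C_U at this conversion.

0.0941

C_A = C_{A0}(1−X) = 1.801 kmol/m³.
Along a PFR/batch, dC_U/dC_A = −r_U/(r_D+r_U) = −k₂/(k₂+k₁·C_A).
Integrating from C_{A0} to C_A: C_U = (2.56/0.0983)·ln[(2.56+0.0983·3.11)/(2.56+0.0983·1.80)] = 26.04·ln(2.866/2.737) = 1.197 kmol/m³.
Then C_D = (C_{A0}−C_A) − C_U = 1.309 − 1.197 = 0.1126 kmol/m³.
S̃_{D/U} = C_D/C_U = 0.1126/1.197 = 0.0941.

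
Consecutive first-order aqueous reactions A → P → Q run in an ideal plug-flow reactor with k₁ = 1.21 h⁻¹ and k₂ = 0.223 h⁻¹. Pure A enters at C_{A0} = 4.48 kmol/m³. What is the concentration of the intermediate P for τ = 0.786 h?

2.49 kmol/m³

The intermediate concentration in a first-order A→B→C sequence is C_P = k₁C_{A0}(e^(−k₁τ) − e^(−k₂τ))/(k₂−k₁).
e^(−k₁τ) = e^(−1.21×0.786) = e^(−0.9511) = 0.3863; e^(−k₂τ) = e^(−0.1753) = 0.8392.
C_P = 1.21×4.48/(0.223−1.21) × (0.3863−0.8392) = (-5.492)×(-0.4529) = 2.487 kmol/m³.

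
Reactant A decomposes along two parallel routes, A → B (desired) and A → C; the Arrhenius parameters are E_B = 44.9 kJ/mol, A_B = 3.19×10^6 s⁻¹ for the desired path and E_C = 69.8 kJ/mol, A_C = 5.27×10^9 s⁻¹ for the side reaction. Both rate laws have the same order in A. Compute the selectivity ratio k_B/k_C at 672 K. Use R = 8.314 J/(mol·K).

0.0522

k_B/k_C = (A_B/A_C)·exp[−(E_B−E_C)/(RT)] = (A_B/A_C)·exp[(E_C−E_B)/(RT)].
(E_C−E_B)/(RT) = (69.8−44.9)×10³/(8.314×672) = 24900/5587 = 4.457.
k_B/k_C = (3.19×10^6/5.27×10^9)·exp(4.457) = 6.053×10^-4 × 86.21 = 0.0522.
Since E_B < E_C, lowering the temperature improves selectivity toward B.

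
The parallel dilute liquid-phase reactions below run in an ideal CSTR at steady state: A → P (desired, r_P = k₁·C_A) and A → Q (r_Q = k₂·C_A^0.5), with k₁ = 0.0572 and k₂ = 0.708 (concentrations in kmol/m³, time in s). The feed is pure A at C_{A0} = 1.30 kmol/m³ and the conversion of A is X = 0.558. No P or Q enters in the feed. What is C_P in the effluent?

0.0419 kmol/m³

Exit C_A = C_{A0}(1−X) = 1.30×0.442 = 0.5746 kmol/m³.
In a CSTR the entire volume is at exit conditions, so r_P = 0.0572×0.5746 = 0.03287 and r_Q = 0.708×0.5746^0.5 = 0.5367.
Fraction of consumed A going to P: r_P/(r_P+r_Q) = 0.05771.
C_P = 0.05771·C_{A0}·X = 0.05771×1.30×0.558 = 0.0419 kmol/m³.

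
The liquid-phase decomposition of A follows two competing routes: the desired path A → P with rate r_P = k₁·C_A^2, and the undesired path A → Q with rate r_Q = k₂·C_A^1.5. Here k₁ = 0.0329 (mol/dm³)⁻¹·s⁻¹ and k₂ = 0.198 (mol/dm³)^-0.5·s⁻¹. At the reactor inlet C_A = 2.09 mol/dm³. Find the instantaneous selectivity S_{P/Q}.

S_{P/Q} = r_P/r_Q = (k₁·C_A^2)/(k₂·C_A^1.5) = (k₁/k₂)·C_A^0.5.
= (0.0329×2.090^2) / (0.198×2.090^1.5) = 0.1437/0.5983 = 0.240.

0.240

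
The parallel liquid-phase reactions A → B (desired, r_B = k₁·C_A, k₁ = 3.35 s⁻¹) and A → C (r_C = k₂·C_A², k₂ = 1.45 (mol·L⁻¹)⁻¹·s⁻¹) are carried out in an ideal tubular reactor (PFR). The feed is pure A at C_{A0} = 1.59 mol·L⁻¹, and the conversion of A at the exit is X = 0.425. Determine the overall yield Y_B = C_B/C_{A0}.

C_A = C_{A0}(1−X) = 0.9143 mol·L⁻¹.
Along a PFR/batch, dC_B/dC_A = −r_B/(r_B+r_C) = −k₁/(k₁+k₂·C_A).
Integrating from C_{A0} to C_A: C_B = (3.35/1.45)·ln[(3.35+1.45·1.59)/(3.35+1.45·0.914)] = 2.310·ln(5.655/4.676) = 0.4396 mol·L⁻¹.
Y_B = C_B/C_{A0} = 0.4396/1.59 = 0.276.

0.276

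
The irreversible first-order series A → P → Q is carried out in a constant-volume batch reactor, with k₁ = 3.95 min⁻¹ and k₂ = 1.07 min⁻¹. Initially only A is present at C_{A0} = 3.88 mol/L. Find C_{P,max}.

2.39 mol/L

Evaluating C_P at t_opt = ln(k₂/k₁)/(k₂−k₁) gives C_{P,max}/C_{A0} = (k₁/k₂)^[k₂/(k₂−k₁)].
= (3.95/1.07)^(1.07/(1.07−3.95)) = (3.692)^(-0.3715) = 0.6156.
C_{P,max} = 0.6156×3.88 = 2.39 mol/L.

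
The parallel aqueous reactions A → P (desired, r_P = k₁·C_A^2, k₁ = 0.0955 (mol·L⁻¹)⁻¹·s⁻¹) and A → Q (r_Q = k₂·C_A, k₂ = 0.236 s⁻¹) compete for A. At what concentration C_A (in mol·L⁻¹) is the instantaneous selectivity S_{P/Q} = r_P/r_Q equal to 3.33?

8.23 mol·L⁻¹

S_{P/Q} = (k₁/k₂)·C_A ⇒ C_A = S·k₂/k₁.
= 3.33×0.236/0.0955 = 8.23 mol·L⁻¹.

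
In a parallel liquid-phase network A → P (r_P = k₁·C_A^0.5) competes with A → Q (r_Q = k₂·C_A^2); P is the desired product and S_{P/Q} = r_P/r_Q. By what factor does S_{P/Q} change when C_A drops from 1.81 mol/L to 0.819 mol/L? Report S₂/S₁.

3.29

S_{P/Q} = (k₁/k₂)·C_A^-1.5, so S₂/S₁ = (C_{A,2}/C_{A,1})^-1.5.
= (0.819/1.81)^(-1.5) = (0.4525)^(-1.5) = 3.29.
Selectivity toward P rises as C_A falls — low-concentration operation is favoured.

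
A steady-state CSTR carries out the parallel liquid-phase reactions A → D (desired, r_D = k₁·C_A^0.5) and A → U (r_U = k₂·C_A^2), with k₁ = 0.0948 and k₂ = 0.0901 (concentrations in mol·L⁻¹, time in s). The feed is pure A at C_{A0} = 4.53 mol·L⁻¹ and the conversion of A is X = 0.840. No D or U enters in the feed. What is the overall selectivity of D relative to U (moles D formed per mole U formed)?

Exit C_A = C_{A0}(1−X) = 4.53×0.160 = 0.7248 mol·L⁻¹.
In a CSTR the entire volume is at exit conditions, so r_D = 0.0948×0.7248^0.5 = 0.08071 and r_U = 0.0901×0.7248^2 = 0.04733.
Overall selectivity = C_D/C_U = r_Dτ/(r_Uτ) = r_D/r_U = 1.71.

1.71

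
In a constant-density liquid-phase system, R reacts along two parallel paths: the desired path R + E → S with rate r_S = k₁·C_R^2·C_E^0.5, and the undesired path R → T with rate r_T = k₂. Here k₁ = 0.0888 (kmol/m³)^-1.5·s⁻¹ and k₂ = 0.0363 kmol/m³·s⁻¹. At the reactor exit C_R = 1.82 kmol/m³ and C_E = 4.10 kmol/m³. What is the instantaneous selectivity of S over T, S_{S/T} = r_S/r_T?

16.4

S_{S/T} = r_S/r_T = (k₁·C_R^2·C_E^0.5)/(k₂) = (k₁/k₂)·C_R^2·C_E^0.5.
= (0.0888×1.820^2×4.100^0.5) / (0.0363) = 0.5956/0.03630 = 16.4.
Since the desired path is higher order in R, keeping C_R high (PFR or concentrated feed) favours S.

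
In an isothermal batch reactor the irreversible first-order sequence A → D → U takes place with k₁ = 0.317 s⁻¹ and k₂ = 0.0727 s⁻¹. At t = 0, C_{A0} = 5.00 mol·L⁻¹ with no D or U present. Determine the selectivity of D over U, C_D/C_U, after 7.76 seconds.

2.18

For first-order series with pure A initially, C_D(t) = k₁C_{A0}/(k₂−k₁)·(e^(−k₁t) − e^(−k₂t)).
e^(−k₁t) = e^(−0.317×7.76) = e^(−2.460) = 0.08544; e^(−k₂t) = e^(−0.5642) = 0.5688.
C_D = 0.317×5.00/(0.0727−0.317) × (0.08544−0.5688) = (-6.488)×(-0.4834) = 3.136 mol·L⁻¹.
C_A = C_{A0}e^(−k₁t) = 0.4272 mol·L⁻¹, so C_U = C_{A0}−C_A−C_D = 1.437 mol·L⁻¹; C_D/C_U = 2.18.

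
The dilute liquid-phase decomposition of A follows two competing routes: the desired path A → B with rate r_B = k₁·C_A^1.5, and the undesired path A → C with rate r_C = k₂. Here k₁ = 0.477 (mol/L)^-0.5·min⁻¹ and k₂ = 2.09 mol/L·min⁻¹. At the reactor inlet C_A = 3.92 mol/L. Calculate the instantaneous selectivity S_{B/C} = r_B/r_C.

S_{B/C} = r_B/r_C = (k₁·C_A^1.5)/(k₂) = (k₁/k₂)·C_A^1.5.
= (0.477×3.920^1.5) / (2.09) = 3.702/2.090 = 1.77.

1.77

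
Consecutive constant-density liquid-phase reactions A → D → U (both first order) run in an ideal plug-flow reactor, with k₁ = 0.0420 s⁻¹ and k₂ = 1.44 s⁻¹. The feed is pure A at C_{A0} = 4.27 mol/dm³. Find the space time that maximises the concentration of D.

For first-order series the maximum of C_D occurs at τ_opt = ln(k₂/k₁)/(k₂−k₁).
= ln(1.44/0.0420)/(1.44−0.0420) = ln(34.29)/1.398 = 3.535/1.398 = 2.53 s.

2.53 s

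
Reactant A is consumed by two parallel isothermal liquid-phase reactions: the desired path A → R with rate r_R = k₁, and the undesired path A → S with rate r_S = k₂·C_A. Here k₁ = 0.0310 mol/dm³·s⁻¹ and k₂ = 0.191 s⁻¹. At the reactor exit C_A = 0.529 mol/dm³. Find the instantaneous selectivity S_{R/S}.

S_{R/S} = r_R/r_S = (k₁)/(k₂·C_A) = (k₁/k₂)·C_A⁻¹.
= (0.0310) / (0.191×0.5290) = 0.03100/0.1010 = 0.307.

0.307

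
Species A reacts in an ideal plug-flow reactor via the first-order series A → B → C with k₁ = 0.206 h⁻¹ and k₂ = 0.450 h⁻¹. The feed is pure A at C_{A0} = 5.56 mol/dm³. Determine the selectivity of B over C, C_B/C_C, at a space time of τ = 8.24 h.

0.196

Solving the coupled first-order balances gives C_B(τ) = [k₁/(k₂−k₁)]·C_{A0}·(e^(−k₁τ) − e^(−k₂τ)).
e^(−k₁τ) = e^(−0.206×8.24) = e^(−1.697) = 0.1832; e^(−k₂τ) = e^(−3.708) = 0.02453.
C_B = 0.206×5.56/(0.450−0.206) × (0.1832−0.02453) = 4.694×0.1586 = 0.7446 mol/dm³.
C_A = C_{A0}e^(−k₁τ) = 1.018 mol/dm³, so C_C = C_{A0}−C_A−C_B = 3.797 mol/dm³; C_B/C_C = 0.196.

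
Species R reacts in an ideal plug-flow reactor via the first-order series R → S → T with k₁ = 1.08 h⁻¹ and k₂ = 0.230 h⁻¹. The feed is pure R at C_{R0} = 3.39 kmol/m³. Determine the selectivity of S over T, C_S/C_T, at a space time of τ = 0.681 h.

For first-order series with pure R initially, C_S(τ) = k₁C_{R0}/(k₂−k₁)·(e^(−k₁τ) − e^(−k₂τ)).
e^(−k₁τ) = e^(−1.08×0.681) = e^(−0.7355) = 0.4793; e^(−k₂τ) = e^(−0.1566) = 0.8550.
C_S = 1.08×3.39/(0.230−1.08) × (0.4793−0.8550) = (-4.307)×(-0.3757) = 1.618 kmol/m³.
C_R = C_{R0}e^(−k₁τ) = 1.625 kmol/m³, so C_T = C_{R0}−C_R−C_S = 0.1468 kmol/m³; C_S/C_T = 11.0.

11.0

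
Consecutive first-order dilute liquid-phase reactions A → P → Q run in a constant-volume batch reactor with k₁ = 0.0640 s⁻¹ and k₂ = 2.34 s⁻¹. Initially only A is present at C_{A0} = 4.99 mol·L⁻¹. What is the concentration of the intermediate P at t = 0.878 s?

0.115 mol·L⁻¹

For first-order series with pure A initially, C_P(t) = k₁C_{A0}/(k₂−k₁)·(e^(−k₁t) − e^(−k₂t)).
e^(−k₁t) = e^(−0.0640×0.878) = e^(−0.05619) = 0.9454; e^(−k₂t) = e^(−2.055) = 0.1282.
C_P = 0.0640×4.99/(2.34−0.0640) × (0.9454−0.1282) = 0.1403×0.8172 = 0.1147 mol·L⁻¹.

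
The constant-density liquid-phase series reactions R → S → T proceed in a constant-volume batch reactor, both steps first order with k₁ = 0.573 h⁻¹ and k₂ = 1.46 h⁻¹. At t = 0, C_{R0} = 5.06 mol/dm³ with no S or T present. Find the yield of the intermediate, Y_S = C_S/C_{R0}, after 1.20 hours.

0.213

Solving the coupled first-order balances gives C_S(t) = [k₁/(k₂−k₁)]·C_{R0}·(e^(−k₁t) − e^(−k₂t)).
e^(−k₁t) = e^(−0.573×1.20) = e^(−0.6876) = 0.5028; e^(−k₂t) = e^(−1.752) = 0.1734.
C_S = 0.573×5.06/(1.46−0.573) × (0.5028−0.1734) = 3.269×0.3294 = 1.077 mol/dm³.
Y_S = C_S/C_{R0} = 1.077/5.06 = 0.213.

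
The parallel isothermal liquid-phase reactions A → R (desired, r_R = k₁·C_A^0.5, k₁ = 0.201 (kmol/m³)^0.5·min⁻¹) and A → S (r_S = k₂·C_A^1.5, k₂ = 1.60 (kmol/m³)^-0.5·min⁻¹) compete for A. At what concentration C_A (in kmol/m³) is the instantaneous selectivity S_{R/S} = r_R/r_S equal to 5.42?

S_{R/S} = (k₁/k₂)·C_A⁻¹ ⇒ C_A = (S·k₂/k₁)^(-1).
= (5.42×1.60/0.201)^(-1) = (43.14)^(-1) = 0.0232 kmol/m³.

0.0232 kmol/m³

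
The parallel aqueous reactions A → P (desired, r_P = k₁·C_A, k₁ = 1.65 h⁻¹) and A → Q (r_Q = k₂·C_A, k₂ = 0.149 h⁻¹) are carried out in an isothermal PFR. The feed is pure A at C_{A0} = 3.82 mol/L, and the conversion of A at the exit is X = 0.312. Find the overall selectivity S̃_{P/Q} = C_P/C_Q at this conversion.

C_A = C_{A0}(1−X) = 2.628 mol/L.
Both paths are first order in A, so the instantaneous fraction to P is constant: dC_P/d(−C_A) = k₁/(k₁+k₂) = 0.9172.
C_P = 0.9172·(C_{A0}−C_A) = 0.9172×1.192 = 1.09 mol/L.
C_Q = (C_{A0}−C_A)−C_P = 0.09871 mol/L; S̃_{P/Q} = 1.093/0.09871 = 11.1.

11.1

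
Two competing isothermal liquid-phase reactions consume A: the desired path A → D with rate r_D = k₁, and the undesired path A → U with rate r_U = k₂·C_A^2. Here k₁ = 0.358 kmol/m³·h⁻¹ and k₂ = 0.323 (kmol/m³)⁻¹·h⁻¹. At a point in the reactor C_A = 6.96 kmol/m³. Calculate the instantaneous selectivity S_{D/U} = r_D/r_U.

0.0229

S_{D/U} = r_D/r_U = (k₁)/(k₂·C_A^2) = (k₁/k₂)·C_A^-2.
= (0.358) / (0.323×6.960^2) = 0.3580/15.65 = 0.0229.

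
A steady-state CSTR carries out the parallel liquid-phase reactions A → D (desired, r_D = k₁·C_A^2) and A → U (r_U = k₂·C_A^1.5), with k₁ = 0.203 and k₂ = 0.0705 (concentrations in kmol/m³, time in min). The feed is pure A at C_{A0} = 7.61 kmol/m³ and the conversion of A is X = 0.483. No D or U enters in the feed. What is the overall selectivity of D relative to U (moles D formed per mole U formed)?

5.71

Exit C_A = C_{A0}(1−X) = 7.61×0.517 = 3.934 kmol/m³.
Rates in a CSTR are evaluated at the outlet concentration: r_D = 0.203×3.934^2 = 3.142, r_U = 0.0705×3.934^1.5 = 0.5502.
Overall selectivity = C_D/C_U = r_Dτ/(r_Uτ) = r_D/r_U = 5.71.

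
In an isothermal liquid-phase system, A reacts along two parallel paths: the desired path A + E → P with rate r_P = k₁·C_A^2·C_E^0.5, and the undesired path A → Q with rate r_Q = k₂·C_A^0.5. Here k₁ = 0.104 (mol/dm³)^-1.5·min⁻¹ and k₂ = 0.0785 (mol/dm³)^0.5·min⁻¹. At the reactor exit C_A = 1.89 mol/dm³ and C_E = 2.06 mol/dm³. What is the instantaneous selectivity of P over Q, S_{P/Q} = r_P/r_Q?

4.94

S_{P/Q} = r_P/r_Q = (k₁·C_A^2·C_E^0.5)/(k₂·C_A^0.5) = (k₁/k₂)·C_A^1.5·C_E^0.5.
= (0.104×1.890^2×2.060^0.5) / (0.0785×1.890^0.5) = 0.5332/0.1079 = 4.94.
Since the desired path is higher order in A, keeping C_A high (PFR or concentrated feed) favours P.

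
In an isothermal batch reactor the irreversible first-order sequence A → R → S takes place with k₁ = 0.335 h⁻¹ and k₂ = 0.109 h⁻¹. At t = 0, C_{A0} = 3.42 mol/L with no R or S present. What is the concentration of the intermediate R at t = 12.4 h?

Solving the coupled first-order balances gives C_R(t) = [k₁/(k₂−k₁)]·C_{A0}·(e^(−k₁t) − e^(−k₂t)).
e^(−k₁t) = e^(−0.335×12.4) = e^(−4.154) = 0.01570; e^(−k₂t) = e^(−1.352) = 0.2588.
C_R = 0.335×3.42/(0.109−0.335) × (0.01570−0.2588) = (-5.069)×(-0.2431) = 1.233 mol/L.

1.23 mol/L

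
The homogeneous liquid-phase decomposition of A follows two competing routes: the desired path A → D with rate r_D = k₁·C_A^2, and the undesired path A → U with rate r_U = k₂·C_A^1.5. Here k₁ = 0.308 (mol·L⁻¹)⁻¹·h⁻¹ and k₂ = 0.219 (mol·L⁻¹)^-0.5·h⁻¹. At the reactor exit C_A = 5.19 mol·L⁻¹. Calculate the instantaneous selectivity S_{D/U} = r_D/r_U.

3.20

S_{D/U} = r_D/r_U = (k₁·C_A^2)/(k₂·C_A^1.5) = (k₁/k₂)·C_A^0.5.
= (0.308×5.190^2) / (0.219×5.190^1.5) = 8.296/2.589 = 3.20.
Since the desired path is higher order in A, keeping C_A high (PFR or concentrated feed) favours D.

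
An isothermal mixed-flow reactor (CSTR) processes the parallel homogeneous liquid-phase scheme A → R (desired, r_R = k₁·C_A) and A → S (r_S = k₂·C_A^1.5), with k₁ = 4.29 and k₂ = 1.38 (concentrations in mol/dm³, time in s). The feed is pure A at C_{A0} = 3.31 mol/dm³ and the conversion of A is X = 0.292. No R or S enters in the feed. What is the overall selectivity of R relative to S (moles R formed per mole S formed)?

2.03

Exit C_A = C_{A0}(1−X) = 3.31×0.708 = 2.343 mol/dm³.
Rates in a CSTR are evaluated at the outlet concentration: r_R = 4.29×2.343 = 10.05, r_S = 1.38×2.343^1.5 = 4.951.
Overall selectivity = C_R/C_S = r_Rτ/(r_Sτ) = r_R/r_S = 2.03.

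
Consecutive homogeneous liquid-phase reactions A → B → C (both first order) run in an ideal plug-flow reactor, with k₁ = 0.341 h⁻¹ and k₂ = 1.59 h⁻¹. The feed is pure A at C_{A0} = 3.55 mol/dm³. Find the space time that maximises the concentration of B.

1.23 h

The intermediate peaks when r₁ = r₂, i.e. k₁e^(−k₁τ) = k₂e^(−k₂τ), giving τ_opt = ln(k₂/k₁)/(k₂−k₁).
= ln(1.59/0.341)/(1.59−0.341) = ln(4.663)/1.249 = 1.540/1.249 = 1.23 h.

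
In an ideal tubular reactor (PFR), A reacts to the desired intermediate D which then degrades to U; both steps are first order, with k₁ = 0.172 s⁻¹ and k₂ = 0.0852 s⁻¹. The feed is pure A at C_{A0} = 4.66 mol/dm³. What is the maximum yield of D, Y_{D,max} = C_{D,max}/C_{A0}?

Evaluating C_D at τ_opt = ln(k₂/k₁)/(k₂−k₁) gives C_{D,max}/C_{A0} = (k₁/k₂)^[k₂/(k₂−k₁)].
= (0.172/0.0852)^(0.0852/(0.0852−0.172)) = (2.019)^(-0.9816) = 0.5018.

0.502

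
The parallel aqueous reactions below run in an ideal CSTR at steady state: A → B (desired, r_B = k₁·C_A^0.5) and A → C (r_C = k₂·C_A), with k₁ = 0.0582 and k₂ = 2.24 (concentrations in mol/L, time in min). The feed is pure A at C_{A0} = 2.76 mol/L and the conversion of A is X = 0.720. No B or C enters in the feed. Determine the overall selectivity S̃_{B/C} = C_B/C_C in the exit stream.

Exit C_A = C_{A0}(1−X) = 2.76×0.280 = 0.7728 mol/L.
In a CSTR the entire volume is at exit conditions, so r_B = 0.0582×0.7728^0.5 = 0.05116 and r_C = 2.24×0.7728 = 1.731.
Overall selectivity = C_B/C_C = r_Bτ/(r_Cτ) = r_B/r_C = 0.0296.

0.0296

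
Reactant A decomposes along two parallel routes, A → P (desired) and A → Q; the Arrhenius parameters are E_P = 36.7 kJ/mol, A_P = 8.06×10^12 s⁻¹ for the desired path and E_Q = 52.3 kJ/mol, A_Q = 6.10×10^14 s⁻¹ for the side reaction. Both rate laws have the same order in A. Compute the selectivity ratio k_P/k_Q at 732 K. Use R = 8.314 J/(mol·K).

0.171

k_P/k_Q = (A_P/A_Q)·exp[−(E_P−E_Q)/(RT)] = (A_P/A_Q)·exp[(E_Q−E_P)/(RT)].
(E_Q−E_P)/(RT) = (52.3−36.7)×10³/(8.314×732) = 15600/6086 = 2.563.
k_P/k_Q = (8.06×10^12/6.10×10^14)·exp(2.563) = 0.01321 × 12.98 = 0.171.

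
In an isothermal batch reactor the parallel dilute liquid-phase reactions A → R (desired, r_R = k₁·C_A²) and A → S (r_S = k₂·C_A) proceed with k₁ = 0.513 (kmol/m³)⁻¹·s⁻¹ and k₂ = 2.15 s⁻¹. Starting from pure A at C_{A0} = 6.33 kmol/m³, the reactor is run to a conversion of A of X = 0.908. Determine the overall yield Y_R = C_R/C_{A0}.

C_A = C_{A0}(1−X) = 0.5824 kmol/m³.
Along a PFR/batch, dC_S/dC_A = −r_S/(r_R+r_S) = −k₂/(k₂+k₁·C_A).
Integrating from C_{A0} to C_A: C_S = (2.15/0.513)·ln[(2.15+0.513·6.33)/(2.15+0.513·0.582)] = 4.191·ln(5.397/2.449) = 3.312 kmol/m³.
Then C_R = (C_{A0}−C_A) − C_S = 5.748 − 3.312 = 2.435 kmol/m³.
Y_R = C_R/C_{A0} = 2.435/6.33 = 0.385.

0.385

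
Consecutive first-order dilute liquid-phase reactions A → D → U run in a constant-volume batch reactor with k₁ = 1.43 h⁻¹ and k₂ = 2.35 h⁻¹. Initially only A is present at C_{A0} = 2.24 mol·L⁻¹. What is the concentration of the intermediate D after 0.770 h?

0.588 mol·L⁻¹

The intermediate concentration in a first-order A→B→C sequence is C_D = k₁C_{A0}(e^(−k₁t) − e^(−k₂t))/(k₂−k₁).
e^(−k₁t) = e^(−1.43×0.770) = e^(−1.101) = 0.3325; e^(−k₂t) = e^(−1.810) = 0.1637.
C_D = 1.43×2.24/(2.35−1.43) × (0.3325−0.1637) = 3.482×0.1688 = 0.5876 mol·L⁻¹.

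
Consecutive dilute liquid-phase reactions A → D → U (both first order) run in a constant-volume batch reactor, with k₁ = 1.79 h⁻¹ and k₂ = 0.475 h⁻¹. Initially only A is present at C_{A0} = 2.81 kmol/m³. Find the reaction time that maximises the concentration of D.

Setting dC_D/dt = 0 gives t_opt = ln(k₂/k₁)/(k₂−k₁).
= ln(0.475/1.79)/(0.475−1.79) = ln(0.2654)/-1.315 = -1.327/-1.315 = 1.01 h.

1.01 h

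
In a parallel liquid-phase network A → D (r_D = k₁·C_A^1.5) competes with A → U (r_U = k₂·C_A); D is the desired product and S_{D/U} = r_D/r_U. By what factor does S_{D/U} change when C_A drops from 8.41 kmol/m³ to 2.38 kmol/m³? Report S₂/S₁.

S_{D/U} = (k₁/k₂)·C_A^0.5, so S₂/S₁ = (C_{A,2}/C_{A,1})^0.5.
= (2.38/8.41)^0.5 = (0.2830)^0.5 = 0.532.

0.532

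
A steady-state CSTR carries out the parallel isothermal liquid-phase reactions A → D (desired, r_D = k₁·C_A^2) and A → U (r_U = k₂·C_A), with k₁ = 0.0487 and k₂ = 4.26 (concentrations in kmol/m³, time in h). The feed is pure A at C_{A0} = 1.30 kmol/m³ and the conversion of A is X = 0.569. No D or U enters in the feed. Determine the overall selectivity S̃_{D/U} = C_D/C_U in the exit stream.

0.00641

Exit C_A = C_{A0}(1−X) = 1.30×0.431 = 0.5603 kmol/m³.
In a CSTR the entire volume is at exit conditions, so r_D = 0.0487×0.5603^2 = 0.01529 and r_U = 4.26×0.5603 = 2.387.
Overall selectivity = C_D/C_U = r_Dτ/(r_Uτ) = r_D/r_U = 0.00641.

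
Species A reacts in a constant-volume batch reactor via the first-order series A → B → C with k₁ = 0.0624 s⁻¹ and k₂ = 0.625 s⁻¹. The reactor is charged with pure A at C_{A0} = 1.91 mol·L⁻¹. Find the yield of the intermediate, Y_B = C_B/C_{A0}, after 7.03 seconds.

0.0702

Solving the coupled first-order balances gives C_B(t) = [k₁/(k₂−k₁)]·C_{A0}·(e^(−k₁t) − e^(−k₂t)).
e^(−k₁t) = e^(−0.0624×7.03) = e^(−0.4387) = 0.6449; e^(−k₂t) = e^(−4.394) = 0.01235.
C_B = 0.0624×1.91/(0.625−0.0624) × (0.6449−0.01235) = 0.2118×0.6325 = 0.1340 mol·L⁻¹.
Y_B = C_B/C_{A0} = 0.1340/1.91 = 0.0702.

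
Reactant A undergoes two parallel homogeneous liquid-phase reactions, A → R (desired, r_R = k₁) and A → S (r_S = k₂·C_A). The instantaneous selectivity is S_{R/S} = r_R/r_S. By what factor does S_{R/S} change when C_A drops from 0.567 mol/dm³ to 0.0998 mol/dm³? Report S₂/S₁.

5.68

S_{R/S} = (k₁/k₂)·C_A⁻¹, so S₂/S₁ = (C_{A,2}/C_{A,1})⁻¹.
= 0.567/0.0998 = 5.68.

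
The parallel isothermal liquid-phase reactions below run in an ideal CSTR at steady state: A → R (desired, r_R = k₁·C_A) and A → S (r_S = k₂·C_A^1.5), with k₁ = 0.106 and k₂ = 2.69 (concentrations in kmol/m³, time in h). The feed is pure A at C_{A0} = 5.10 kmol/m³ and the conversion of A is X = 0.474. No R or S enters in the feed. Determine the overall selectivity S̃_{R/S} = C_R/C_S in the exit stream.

Exit C_A = C_{A0}(1−X) = 5.10×0.526 = 2.683 kmol/m³.
A CSTR operates uniformly at the exit composition, giving r_R = 0.2844 and r_S = 11.82 (each k·C_A^n at C_A = 2.683).
Overall selectivity = C_R/C_S = r_Rτ/(r_Sτ) = r_R/r_S = 0.0241.

0.0241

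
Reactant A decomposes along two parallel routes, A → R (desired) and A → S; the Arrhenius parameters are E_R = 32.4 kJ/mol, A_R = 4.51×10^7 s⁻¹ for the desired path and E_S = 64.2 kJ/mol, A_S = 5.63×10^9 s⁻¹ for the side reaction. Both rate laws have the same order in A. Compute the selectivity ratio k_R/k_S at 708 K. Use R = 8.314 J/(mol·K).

k_R/k_S = (A_R/A_S)·exp[−(E_R−E_S)/(RT)] = (A_R/A_S)·exp[(E_S−E_R)/(RT)].
(E_S−E_R)/(RT) = (64.2−32.4)×10³/(8.314×708) = 31800/5886 = 5.402.
k_R/k_S = (4.51×10^7/5.63×10^9)·exp(5.402) = 0.008011 × 221.9 = 1.78.

1.78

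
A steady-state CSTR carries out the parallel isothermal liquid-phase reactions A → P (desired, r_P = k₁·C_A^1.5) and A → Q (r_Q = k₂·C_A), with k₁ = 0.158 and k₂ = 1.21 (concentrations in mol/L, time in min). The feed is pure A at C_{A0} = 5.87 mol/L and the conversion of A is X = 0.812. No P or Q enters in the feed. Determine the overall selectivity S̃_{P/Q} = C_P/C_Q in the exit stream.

Exit C_A = C_{A0}(1−X) = 5.87×0.188 = 1.104 mol/L.
In a CSTR the entire volume is at exit conditions, so r_P = 0.158×1.104^1.5 = 0.1832 and r_Q = 1.21×1.104 = 1.335.
Overall selectivity = C_P/C_Q = r_Pτ/(r_Qτ) = r_P/r_Q = 0.137.

0.137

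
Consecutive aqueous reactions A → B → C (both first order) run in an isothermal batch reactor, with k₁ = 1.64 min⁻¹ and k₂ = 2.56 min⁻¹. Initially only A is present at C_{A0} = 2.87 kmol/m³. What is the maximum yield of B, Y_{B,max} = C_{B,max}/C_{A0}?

For a first-order series the maximum intermediate yield is C_{B,max}/C_{A0} = (k₁/k₂)^[k₂/(k₂−k₁)].
= (1.64/2.56)^(2.56/(2.56−1.64)) = (0.6406)^(2.783) = 0.2896.

0.290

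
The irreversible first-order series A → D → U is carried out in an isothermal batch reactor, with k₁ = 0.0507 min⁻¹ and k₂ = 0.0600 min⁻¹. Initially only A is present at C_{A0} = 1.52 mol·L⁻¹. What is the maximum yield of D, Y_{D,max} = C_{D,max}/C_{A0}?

Evaluating C_D at t_opt = ln(k₂/k₁)/(k₂−k₁) gives C_{D,max}/C_{A0} = (k₁/k₂)^[k₂/(k₂−k₁)].
= (0.0507/0.0600)^(0.0600/(0.0600−0.0507)) = (0.8450)^(6.452) = 0.3374.

0.337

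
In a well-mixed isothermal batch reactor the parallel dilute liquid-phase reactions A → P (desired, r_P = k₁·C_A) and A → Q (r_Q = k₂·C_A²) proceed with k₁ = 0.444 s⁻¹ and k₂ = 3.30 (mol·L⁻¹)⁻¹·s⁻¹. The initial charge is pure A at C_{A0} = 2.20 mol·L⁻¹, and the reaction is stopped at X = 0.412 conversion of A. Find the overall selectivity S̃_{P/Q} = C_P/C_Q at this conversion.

C_A = C_{A0}(1−X) = 1.294 mol·L⁻¹.
Along a PFR/batch, dC_P/dC_A = −r_P/(r_P+r_Q) = −k₁/(k₁+k₂·C_A).
Integrating from C_{A0} to C_A: C_P = (0.444/3.30)·ln[(0.444+3.30·2.20)/(0.444+3.30·1.29)] = 0.1345·ln(7.704/4.713) = 0.06612 mol·L⁻¹.
C_Q = (C_{A0}−C_A)−C_P = 0.8403 mol·L⁻¹; S̃_{P/Q} = 0.06612/0.8403 = 0.0787.

0.0787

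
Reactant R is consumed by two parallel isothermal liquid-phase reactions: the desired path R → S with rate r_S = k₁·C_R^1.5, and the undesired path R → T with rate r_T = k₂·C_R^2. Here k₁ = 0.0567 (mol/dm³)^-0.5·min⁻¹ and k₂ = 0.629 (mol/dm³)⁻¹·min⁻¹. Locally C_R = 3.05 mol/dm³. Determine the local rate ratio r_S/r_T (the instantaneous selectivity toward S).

S_{S/T} = r_S/r_T = (k₁·C_R^1.5)/(k₂·C_R^2) = (k₁/k₂)·C_R^-0.5.
= (0.0567×3.050^1.5) / (0.629×3.050^2) = 0.3020/5.851 = 0.0516.

0.0516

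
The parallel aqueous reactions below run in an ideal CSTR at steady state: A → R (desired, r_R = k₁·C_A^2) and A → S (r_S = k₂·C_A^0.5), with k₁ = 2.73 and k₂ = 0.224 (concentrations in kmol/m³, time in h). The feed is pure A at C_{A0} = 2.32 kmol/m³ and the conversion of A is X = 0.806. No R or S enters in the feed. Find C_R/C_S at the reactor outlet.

Exit C_A = C_{A0}(1−X) = 2.32×0.194 = 0.4501 kmol/m³.
In a CSTR the entire volume is at exit conditions, so r_R = 2.73×0.4501^2 = 0.5530 and r_S = 0.224×0.4501^0.5 = 0.1503.
Overall selectivity = C_R/C_S = r_Rτ/(r_Sτ) = r_R/r_S = 3.68.

3.68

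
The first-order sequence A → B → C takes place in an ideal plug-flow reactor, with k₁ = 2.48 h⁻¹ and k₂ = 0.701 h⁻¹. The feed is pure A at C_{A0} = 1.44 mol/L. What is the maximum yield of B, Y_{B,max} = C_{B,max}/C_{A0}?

For a first-order series the maximum intermediate yield is C_{B,max}/C_{A0} = (k₁/k₂)^[k₂/(k₂−k₁)].
= (2.48/0.701)^(0.701/(0.701−2.48)) = (3.538)^(-0.3940) = 0.6078.

0.608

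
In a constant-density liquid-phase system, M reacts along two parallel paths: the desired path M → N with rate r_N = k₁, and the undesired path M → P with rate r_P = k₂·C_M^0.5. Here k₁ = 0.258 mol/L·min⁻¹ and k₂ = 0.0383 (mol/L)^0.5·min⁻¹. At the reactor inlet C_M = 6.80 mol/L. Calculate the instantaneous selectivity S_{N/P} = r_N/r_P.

2.58

S_{N/P} = r_N/r_P = (k₁)/(k₂·C_M^0.5) = (k₁/k₂)·C_M^-0.5.
= (0.258) / (0.0383×6.800^0.5) = 0.2580/0.09987 = 2.58.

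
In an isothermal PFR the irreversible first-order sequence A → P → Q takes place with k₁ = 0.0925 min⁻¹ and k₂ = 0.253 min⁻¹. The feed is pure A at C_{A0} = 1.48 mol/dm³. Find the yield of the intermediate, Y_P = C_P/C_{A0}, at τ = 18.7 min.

0.0971

For first-order series with pure A initially, C_P(τ) = k₁C_{A0}/(k₂−k₁)·(e^(−k₁τ) − e^(−k₂τ)).
e^(−k₁τ) = e^(−0.0925×18.7) = e^(−1.730) = 0.1773; e^(−k₂τ) = e^(−4.731) = 0.008817.
C_P = 0.0925×1.48/(0.253−0.0925) × (0.1773−0.008817) = 0.8530×0.1685 = 0.1437 mol/dm³.
Y_P = C_P/C_{A0} = 0.1437/1.48 = 0.0971.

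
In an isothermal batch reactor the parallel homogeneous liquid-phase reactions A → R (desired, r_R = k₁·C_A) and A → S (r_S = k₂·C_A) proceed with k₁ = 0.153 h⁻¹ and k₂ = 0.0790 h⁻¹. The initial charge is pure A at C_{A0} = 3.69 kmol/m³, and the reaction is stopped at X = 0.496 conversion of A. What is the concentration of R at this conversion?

1.21 kmol/m³

C_A = C_{A0}(1−X) = 1.860 kmol/m³.
Both paths are first order in A, so the instantaneous fraction to R is constant: dC_R/d(−C_A) = k₁/(k₁+k₂) = 0.6595.
C_R = 0.6595·(C_{A0}−C_A) = 0.6595×1.830 = 1.21 kmol/m³.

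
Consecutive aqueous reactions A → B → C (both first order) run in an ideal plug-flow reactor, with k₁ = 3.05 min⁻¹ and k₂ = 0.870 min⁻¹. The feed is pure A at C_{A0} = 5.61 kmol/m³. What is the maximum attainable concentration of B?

For a first-order series the maximum intermediate yield is C_{B,max}/C_{A0} = (k₁/k₂)^[k₂/(k₂−k₁)].
= (3.05/0.870)^(0.870/(0.870−3.05)) = (3.506)^(-0.3991) = 0.6062.
C_{B,max} = 0.6062×5.61 = 3.40 kmol/m³.

3.40 kmol/m³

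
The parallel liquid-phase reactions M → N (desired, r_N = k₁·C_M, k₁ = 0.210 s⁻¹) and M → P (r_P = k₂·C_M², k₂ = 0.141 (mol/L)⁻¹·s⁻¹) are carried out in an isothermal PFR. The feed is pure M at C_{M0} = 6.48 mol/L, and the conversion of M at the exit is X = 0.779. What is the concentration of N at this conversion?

C_M = C_{M0}(1−X) = 1.432 mol/L.
Along a PFR/batch, dC_N/dC_M = −r_N/(r_N+r_P) = −k₁/(k₁+k₂·C_M).
Integrating from C_{M0} to C_M: C_N = (0.210/0.141)·ln[(0.210+0.141·6.48)/(0.210+0.141·1.43)] = 1.489·ln(1.124/0.4119) = 1.495 mol/L.

1.49 mol/L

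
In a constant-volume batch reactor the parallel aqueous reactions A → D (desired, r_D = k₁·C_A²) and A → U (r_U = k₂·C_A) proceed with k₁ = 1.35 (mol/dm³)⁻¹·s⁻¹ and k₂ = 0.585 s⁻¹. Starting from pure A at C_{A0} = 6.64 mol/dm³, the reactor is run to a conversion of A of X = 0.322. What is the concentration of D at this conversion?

1.98 mol/dm³

C_A = C_{A0}(1−X) = 4.502 mol/dm³.
Along a PFR/batch, dC_U/dC_A = −r_U/(r_D+r_U) = −k₂/(k₂+k₁·C_A).
Integrating from C_{A0} to C_A: C_U = (0.585/1.35)·ln[(0.585+1.35·6.64)/(0.585+1.35·4.50)] = 0.4333·ln(9.549/6.663) = 0.1560 mol/dm³.
Then C_D = (C_{A0}−C_A) − C_U = 2.138 − 0.1560 = 1.982 mol/dm³.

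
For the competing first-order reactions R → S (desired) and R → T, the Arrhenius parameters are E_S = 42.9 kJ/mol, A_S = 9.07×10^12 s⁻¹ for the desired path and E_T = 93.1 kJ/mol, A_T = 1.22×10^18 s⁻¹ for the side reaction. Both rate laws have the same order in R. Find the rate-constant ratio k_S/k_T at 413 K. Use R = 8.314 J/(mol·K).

16.6

k_S/k_T = (A_S/A_T)·exp[−(E_S−E_T)/(RT)] = (A_S/A_T)·exp[(E_T−E_S)/(RT)].
(E_T−E_S)/(RT) = (93.1−42.9)×10³/(8.314×413) = 50200/3434 = 14.62.
k_S/k_T = (9.07×10^12/1.22×10^18)·exp(14.62) = 7.434×10^-6 × 2.235×10^6 = 16.6.
Since E_S < E_T, lowering the temperature improves selectivity toward S.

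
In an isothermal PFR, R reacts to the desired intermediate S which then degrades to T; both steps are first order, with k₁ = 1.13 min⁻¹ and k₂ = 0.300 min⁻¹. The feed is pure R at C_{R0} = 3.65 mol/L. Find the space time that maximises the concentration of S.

For first-order series the maximum of C_S occurs at τ_opt = ln(k₂/k₁)/(k₂−k₁).
= ln(0.300/1.13)/(0.300−1.13) = ln(0.2655)/-0.8300 = -1.326/-0.8300 = 1.60 min.

1.60 min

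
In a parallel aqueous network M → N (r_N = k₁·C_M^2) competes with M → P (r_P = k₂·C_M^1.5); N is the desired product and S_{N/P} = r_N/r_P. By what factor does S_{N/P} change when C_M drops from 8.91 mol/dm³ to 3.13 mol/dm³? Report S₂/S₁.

S_{N/P} = (k₁/k₂)·C_M^0.5, so S₂/S₁ = (C_{M,2}/C_{M,1})^0.5.
= (3.13/8.91)^0.5 = (0.3513)^0.5 = 0.593.
Selectivity toward N falls as C_M falls — high-concentration operation is favoured.

0.593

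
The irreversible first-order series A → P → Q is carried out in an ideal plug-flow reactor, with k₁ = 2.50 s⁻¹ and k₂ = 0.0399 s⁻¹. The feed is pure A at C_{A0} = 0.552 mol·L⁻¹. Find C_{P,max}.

For a first-order series the maximum intermediate yield is C_{P,max}/C_{A0} = (k₁/k₂)^[k₂/(k₂−k₁)].
= (2.50/0.0399)^(0.0399/(0.0399−2.50)) = (62.66)^(-0.01622) = 0.9351.
C_{P,max} = 0.9351×0.552 = 0.516 mol·L⁻¹.

0.516 mol·L⁻¹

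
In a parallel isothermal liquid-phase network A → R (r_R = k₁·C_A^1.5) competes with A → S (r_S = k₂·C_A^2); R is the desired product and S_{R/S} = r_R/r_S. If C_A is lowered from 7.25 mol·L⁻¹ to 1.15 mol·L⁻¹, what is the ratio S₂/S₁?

S_{R/S} = (k₁/k₂)·C_A^-0.5, so S₂/S₁ = (C_{A,2}/C_{A,1})^-0.5.
= (1.15/7.25)^(-0.5) = (0.1586)^(-0.5) = 2.51.
Selectivity toward R rises as C_A falls — low-concentration operation is favoured.

2.51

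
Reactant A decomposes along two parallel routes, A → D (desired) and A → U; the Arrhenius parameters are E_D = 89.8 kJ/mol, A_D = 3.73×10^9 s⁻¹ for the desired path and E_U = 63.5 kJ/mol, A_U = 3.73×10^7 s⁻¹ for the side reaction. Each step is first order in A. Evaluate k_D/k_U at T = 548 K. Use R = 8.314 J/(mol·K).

0.311

k_D/k_U = (A_D/A_U)·exp[−(E_D−E_U)/(RT)] = (A_D/A_U)·exp[(E_U−E_D)/(RT)].
(E_U−E_D)/(RT) = (63.5−89.8)×10³/(8.314×548) = -26300/4556 = -5.773.
k_D/k_U = (3.73×10^9/3.73×10^7)·exp(-5.773) = 100.0 × 0.003112 = 0.311.
Since E_D > E_U, raising the temperature improves selectivity toward D.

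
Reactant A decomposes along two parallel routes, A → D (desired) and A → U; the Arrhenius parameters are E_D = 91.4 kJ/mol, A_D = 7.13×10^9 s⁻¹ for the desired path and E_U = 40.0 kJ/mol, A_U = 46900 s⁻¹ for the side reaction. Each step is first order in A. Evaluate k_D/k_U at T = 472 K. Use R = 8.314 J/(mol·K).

With equal orders, S_{D/U} = k_D/k_U = (A_D/A_U)·exp[(E_U−E_D)/(RT)].
(E_U−E_D)/(RT) = (40.0−91.4)×10³/(8.314×472) = -51400/3924 = -13.10.
k_D/k_U = (7.13×10^9/46900)·exp(-13.10) = 1.520×10^5 × 2.049×10^-6 = 0.311.

0.311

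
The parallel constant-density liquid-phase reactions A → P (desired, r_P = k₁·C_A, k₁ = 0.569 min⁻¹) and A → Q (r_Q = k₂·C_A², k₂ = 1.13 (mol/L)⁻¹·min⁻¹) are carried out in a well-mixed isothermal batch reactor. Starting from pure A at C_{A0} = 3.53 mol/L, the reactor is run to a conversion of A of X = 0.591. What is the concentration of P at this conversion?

C_A = C_{A0}(1−X) = 1.444 mol/L.
Along a PFR/batch, dC_P/dC_A = −r_P/(r_P+r_Q) = −k₁/(k₁+k₂·C_A).
Integrating from C_{A0} to C_A: C_P = (0.569/1.13)·ln[(0.569+1.13·3.53)/(0.569+1.13·1.44)] = 0.5035·ln(4.558/2.200) = 0.3667 mol/L.

0.367 mol/L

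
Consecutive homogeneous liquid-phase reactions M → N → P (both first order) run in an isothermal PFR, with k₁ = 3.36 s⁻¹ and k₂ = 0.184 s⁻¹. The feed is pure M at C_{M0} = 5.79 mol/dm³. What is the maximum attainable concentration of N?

For a first-order series the maximum intermediate yield is C_{N,max}/C_{M0} = (k₁/k₂)^[k₂/(k₂−k₁)].
= (3.36/0.184)^(0.184/(0.184−3.36)) = (18.26)^(-0.05793) = 0.8451.
C_{N,max} = 0.8451×5.79 = 4.89 mol/dm³.

4.89 mol/dm³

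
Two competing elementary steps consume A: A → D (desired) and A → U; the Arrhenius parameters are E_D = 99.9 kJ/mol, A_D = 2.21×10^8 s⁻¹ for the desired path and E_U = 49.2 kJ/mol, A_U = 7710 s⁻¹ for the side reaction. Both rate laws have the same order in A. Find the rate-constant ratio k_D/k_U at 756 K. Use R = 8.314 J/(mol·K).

Since both paths have the same order in A, the concentration cancels and S_{D/U} = k_D/k_U = (A_D/A_U)·exp[(E_U−E_D)/(RT)].
(E_U−E_D)/(RT) = (49.2−99.9)×10³/(8.314×756) = -50700/6285 = -8.066.
k_D/k_U = (2.21×10^8/7710)·exp(-8.066) = 28664 × 3.139×10^-4 = 9.00.
Since E_D > E_U, raising the temperature improves selectivity toward D.

9.00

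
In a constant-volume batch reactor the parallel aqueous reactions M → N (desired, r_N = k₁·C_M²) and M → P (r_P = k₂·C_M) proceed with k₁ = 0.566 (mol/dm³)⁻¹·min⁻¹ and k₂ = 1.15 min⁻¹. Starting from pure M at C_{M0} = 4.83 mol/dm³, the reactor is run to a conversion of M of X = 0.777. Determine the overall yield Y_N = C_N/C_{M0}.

0.444

C_M = C_{M0}(1−X) = 1.077 mol/dm³.
Along a PFR/batch, dC_P/dC_M = −r_P/(r_N+r_P) = −k₂/(k₂+k₁·C_M).
Integrating from C_{M0} to C_M: C_P = (1.15/0.566)·ln[(1.15+0.566·4.83)/(1.15+0.566·1.08)] = 2.032·ln(3.884/1.760) = 1.609 mol/dm³.
Then C_N = (C_{M0}−C_M) − C_P = 3.753 − 1.609 = 2.144 mol/dm³.
Y_N = C_N/C_{M0} = 2.144/4.83 = 0.444.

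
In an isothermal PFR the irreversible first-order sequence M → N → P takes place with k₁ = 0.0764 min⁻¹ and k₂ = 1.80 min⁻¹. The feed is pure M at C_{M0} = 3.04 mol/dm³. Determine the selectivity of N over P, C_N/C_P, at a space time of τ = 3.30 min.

The intermediate concentration in a first-order A→B→C sequence is C_N = k₁C_{M0}(e^(−k₁τ) − e^(−k₂τ))/(k₂−k₁).
e^(−k₁τ) = e^(−0.0764×3.30) = e^(−0.2521) = 0.7772; e^(−k₂τ) = e^(−5.940) = 0.002632.
C_N = 0.0764×3.04/(1.80−0.0764) × (0.7772−0.002632) = 0.1348×0.7745 = 0.1044 mol/dm³.
C_M = C_{M0}e^(−k₁τ) = 2.363 mol/dm³, so C_P = C_{M0}−C_M−C_N = 0.5731 mol/dm³; C_N/C_P = 0.182.

0.182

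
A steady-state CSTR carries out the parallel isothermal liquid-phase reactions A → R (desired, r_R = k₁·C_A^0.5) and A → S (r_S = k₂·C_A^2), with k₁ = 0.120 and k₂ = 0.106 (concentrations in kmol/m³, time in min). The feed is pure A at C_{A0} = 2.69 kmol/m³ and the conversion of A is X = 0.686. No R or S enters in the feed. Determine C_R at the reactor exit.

Exit C_A = C_{A0}(1−X) = 2.69×0.314 = 0.8447 kmol/m³.
In a CSTR the entire volume is at exit conditions, so r_R = 0.120×0.8447^0.5 = 0.1103 and r_S = 0.106×0.8447^2 = 0.07563.
Fraction of consumed A going to R: r_R/(r_R+r_S) = 0.5932.
C_R = 0.5932·C_{A0}·X = 0.5932×2.69×0.686 = 1.09 kmol/m³.

1.09 kmol/m³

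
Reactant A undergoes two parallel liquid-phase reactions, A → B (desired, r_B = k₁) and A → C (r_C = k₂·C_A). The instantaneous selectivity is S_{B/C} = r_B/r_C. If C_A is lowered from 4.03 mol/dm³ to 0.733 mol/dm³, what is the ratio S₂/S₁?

S_{B/C} = (k₁/k₂)·C_A⁻¹, so S₂/S₁ = (C_{A,2}/C_{A,1})⁻¹.
= 4.03/0.733 = 5.50.

5.50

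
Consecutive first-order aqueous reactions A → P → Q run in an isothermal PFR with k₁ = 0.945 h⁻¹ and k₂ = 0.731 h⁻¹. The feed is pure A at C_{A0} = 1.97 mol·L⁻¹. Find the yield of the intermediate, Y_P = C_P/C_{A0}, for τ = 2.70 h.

Solving the coupled first-order balances gives C_P(τ) = [k₁/(k₂−k₁)]·C_{A0}·(e^(−k₁τ) − e^(−k₂τ)).
e^(−k₁τ) = e^(−0.945×2.70) = e^(−2.551) = 0.07796; e^(−k₂τ) = e^(−1.974) = 0.1389.
C_P = 0.945×1.97/(0.731−0.945) × (0.07796−0.1389) = (-8.699)×(-0.06098) = 0.5305 mol·L⁻¹.
Y_P = C_P/C_{A0} = 0.5305/1.97 = 0.269.

0.269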